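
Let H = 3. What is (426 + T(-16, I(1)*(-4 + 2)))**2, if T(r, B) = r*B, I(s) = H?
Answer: 272484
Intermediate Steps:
I(s) = 3
T(r, B) = B*r
(426 + T(-16, I(1)*(-4 + 2)))**2 = (426 + (3*(-4 + 2))*(-16))**2 = (426 + (3*(-2))*(-16))**2 = (426 - 6*(-16))**2 = (426 + 96)**2 = 522**2 = 272484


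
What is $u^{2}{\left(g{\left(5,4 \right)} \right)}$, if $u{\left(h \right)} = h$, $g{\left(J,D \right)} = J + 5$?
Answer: $100$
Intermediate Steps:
$g{\left(J,D \right)} = 5 + J$
$u^{2}{\left(g{\left(5,4 \right)} \right)} = \left(5 + 5\right)^{2} = 10^{2} = 100$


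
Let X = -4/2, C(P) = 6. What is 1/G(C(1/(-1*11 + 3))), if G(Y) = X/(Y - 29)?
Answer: 23/2 ≈ 11.500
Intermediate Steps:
X = -2 (X = -4*½ = -2)
G(Y) = -2/(-29 + Y) (G(Y) = -2/(Y - 29) = -2/(-29 + Y))
1/G(C(1/(-1*11 + 3))) = 1/(-2/(-29 + 6)) = 1/(-2/(-23)) = 1/(-2*(-1/23)) = 1/(2/23) = 23/2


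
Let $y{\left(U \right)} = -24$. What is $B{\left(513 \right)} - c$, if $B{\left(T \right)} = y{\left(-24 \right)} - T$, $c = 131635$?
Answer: $-132172$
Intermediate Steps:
$B{\left(T \right)} = -24 - T$
$B{\left(513 \right)} - c = \left(-24 - 513\right) - 131635 = -537 - 131635 = -132172$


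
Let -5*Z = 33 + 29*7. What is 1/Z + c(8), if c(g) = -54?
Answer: -12749/236 ≈ -54.021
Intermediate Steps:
Z = -236/5 (Z = -(33 + 29*7)/5 = -(33 + 203)/5 = -1/5*236 = -236/5 ≈ -47.200)
1/Z + c(8) = 1/(-236/5) - 54 = -5/236 - 54 = -12749/236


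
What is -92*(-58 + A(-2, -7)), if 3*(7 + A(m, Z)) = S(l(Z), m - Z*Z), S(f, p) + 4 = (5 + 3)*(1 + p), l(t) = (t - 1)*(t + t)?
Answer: 55108/3 ≈ 18369.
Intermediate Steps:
l(t) = 2*t*(-1 + t) (l(t) = (-1 + t)*(2*t) = 2*t*(-1 + t))
S(f, p) = 4 + 8*p (S(f, p) = -4 + (5 + 3)*(1 + p) = -4 + 8*(1 + p) = -4 + (8 + 8*p) = 4 + 8*p)
A(m, Z) = -17/3 - 8*Z²/3 + 8*m/3 (A(m, Z) = -7 + (4 + 8*(m - Z*Z))/3 = -7 + (4 + 8*(m - Z²))/3 = -7 + (4 + (-8*Z² + 8*m))/3 = -7 + (4 - 8*Z² + 8*m)/3 = -7 + (4/3 - 8*Z²/3 + 8*m/3) = -17/3 - 8*Z²/3 + 8*m/3)
-92*(-58 + A(-2, -7)) = -92*(-58 + (-17/3 - 8/3*(-7)² + (8/3)*(-2))) = -92*(-58 + (-17/3 - 8/3*49 - 16/3)) = -92*(-58 + (-17/3 - 392/3 - 16/3)) = -92*(-58 - 425/3) = -92*(-599/3) = 55108/3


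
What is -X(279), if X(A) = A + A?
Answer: -558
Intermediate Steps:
X(A) = 2*A
-X(279) = -2*279 = -1*558 = -558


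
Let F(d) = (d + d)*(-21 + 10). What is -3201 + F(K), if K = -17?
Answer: -2827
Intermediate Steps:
F(d) = -22*d (F(d) = (2*d)*(-11) = -22*d)
-3201 + F(K) = -3201 - 22*(-17) = -3201 + 374 = -2827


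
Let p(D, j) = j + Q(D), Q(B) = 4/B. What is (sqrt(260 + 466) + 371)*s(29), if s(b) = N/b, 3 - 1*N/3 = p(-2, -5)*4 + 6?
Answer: 27825/29 + 825*sqrt(6)/29 ≈ 1029.2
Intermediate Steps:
p(D, j) = j + 4/D
N = 75 (N = 9 - 3*((-5 + 4/(-2))*4 + 6) = 9 - 3*((-5 + 4*(-1/2))*4 + 6) = 9 - 3*((-5 - 2)*4 + 6) = 9 - 3*(-7*4 + 6) = 9 - 3*(-28 + 6) = 9 - 3*(-22) = 9 + 66 = 75)
s(b) = 75/b
(sqrt(260 + 466) + 371)*s(29) = (sqrt(260 + 466) + 371)*(75/29) = (sqrt(726) + 371)*(75*(1/29)) = (11*sqrt(6) + 371)*(75/29) = (371 + 11*sqrt(6))*(75/29) = 27825/29 + 825*sqrt(6)/29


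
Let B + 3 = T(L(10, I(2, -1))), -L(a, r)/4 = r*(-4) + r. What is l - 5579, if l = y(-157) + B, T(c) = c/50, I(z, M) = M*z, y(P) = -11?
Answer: -139837/25 ≈ -5593.5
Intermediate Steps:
L(a, r) = 12*r (L(a, r) = -4*(r*(-4) + r) = -4*(-4*r + r) = -(-12)*r = 12*r)
T(c) = c/50 (T(c) = c*(1/50) = c/50)
B = -87/25 (B = -3 + (12*(-1*2))/50 = -3 + (12*(-2))/50 = -3 + (1/50)*(-24) = -3 - 12/25 = -87/25 ≈ -3.4800)
l = -362/25 (l = -11 - 87/25 = -362/25 ≈ -14.480)
l - 5579 = -362/25 - 5579 = -139837/25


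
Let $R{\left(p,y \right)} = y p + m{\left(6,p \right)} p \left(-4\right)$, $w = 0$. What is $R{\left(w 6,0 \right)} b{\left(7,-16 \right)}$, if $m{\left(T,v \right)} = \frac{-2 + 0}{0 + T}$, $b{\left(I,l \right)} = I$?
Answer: $0$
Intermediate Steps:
$m{\left(T,v \right)} = - \frac{2}{T}$
$R{\left(p,y \right)} = \frac{4 p}{3} + p y$ ($R{\left(p,y \right)} = y p + - \frac{2}{6} p \left(-4\right) = p y + \left(-2\right) \frac{1}{6} p \left(-4\right) = p y + - \frac{p}{3} \left(-4\right) = p y + \frac{4 p}{3} = \frac{4 p}{3} + p y$)
$R{\left(w 6,0 \right)} b{\left(7,-16 \right)} = \frac{0 \cdot 6 \left(4 + 3 \cdot 0\right)}{3} \cdot 7 = \frac{1}{3} \cdot 0 \left(4 + 0\right) 7 = \frac{1}{3} \cdot 0 \cdot 4 \cdot 7 = 0 \cdot 7 = 0$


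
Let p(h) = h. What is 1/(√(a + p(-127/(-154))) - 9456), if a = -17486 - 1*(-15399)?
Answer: -1456224/13770375415 - I*√49475734/13770375415 ≈ -0.00010575 - 5.108e-7*I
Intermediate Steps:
a = -2087 (a = -17486 + 15399 = -2087)
1/(√(a + p(-127/(-154))) - 9456) = 1/(√(-2087 - 127/(-154)) - 9456) = 1/(√(-2087 - 127*(-1/154)) - 9456) = 1/(√(-2087 + 127/154) - 9456) = 1/(√(-321271/154) - 9456) = 1/(I*√49475734/154 - 9456) = 1/(-9456 + I*√49475734/154)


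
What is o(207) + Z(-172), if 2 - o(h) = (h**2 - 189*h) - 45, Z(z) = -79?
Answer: -3758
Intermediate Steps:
o(h) = 47 - h**2 + 189*h (o(h) = 2 - ((h**2 - 189*h) - 45) = 2 - (-45 + h**2 - 189*h) = 2 + (45 - h**2 + 189*h) = 47 - h**2 + 189*h)
o(207) + Z(-172) = (47 - 1*207**2 + 189*207) - 79 = (47 - 1*42849 + 39123) - 79 = (47 - 42849 + 39123) - 79 = -3679 - 79 = -3758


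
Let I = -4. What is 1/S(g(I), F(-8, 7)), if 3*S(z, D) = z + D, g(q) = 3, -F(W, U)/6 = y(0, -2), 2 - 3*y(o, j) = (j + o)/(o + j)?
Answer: 3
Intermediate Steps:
y(o, j) = ⅓ (y(o, j) = ⅔ - (j + o)/(3*(o + j)) = ⅔ - (j + o)/(3*(j + o)) = ⅔ - ⅓*1 = ⅔ - ⅓ = ⅓)
F(W, U) = -2 (F(W, U) = -6*⅓ = -2)
S(z, D) = D/3 + z/3 (S(z, D) = (z + D)/3 = (D + z)/3 = D/3 + z/3)
1/S(g(I), F(-8, 7)) = 1/((⅓)*(-2) + (⅓)*3) = 1/(-⅔ + 1) = 1/(⅓) = 3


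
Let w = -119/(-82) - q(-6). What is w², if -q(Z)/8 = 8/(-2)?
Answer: 6275025/6724 ≈ 933.23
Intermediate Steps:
q(Z) = 32 (q(Z) = -64/(-2) = -64*(-1)/2 = -8*(-4) = 32)
w = -2505/82 (w = -119/(-82) - 1*32 = -119*(-1/82) - 32 = 119/82 - 32 = -2505/82 ≈ -30.549)
w² = (-2505/82)² = 6275025/6724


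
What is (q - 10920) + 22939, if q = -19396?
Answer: -7377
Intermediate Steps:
(q - 10920) + 22939 = (-19396 - 10920) + 22939 = -30316 + 22939 = -7377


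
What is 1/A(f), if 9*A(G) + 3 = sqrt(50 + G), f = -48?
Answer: -27/7 - 9*sqrt(2)/7 ≈ -5.6754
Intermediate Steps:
A(G) = -1/3 + sqrt(50 + G)/9
1/A(f) = 1/(-1/3 + sqrt(50 - 48)/9) = 1/(-1/3 + sqrt(2)/9)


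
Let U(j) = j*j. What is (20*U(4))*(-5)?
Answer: -1600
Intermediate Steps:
U(j) = j²
(20*U(4))*(-5) = (20*4²)*(-5) = (20*16)*(-5) = 320*(-5) = -1600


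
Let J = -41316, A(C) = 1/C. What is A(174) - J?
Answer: 7188985/174 ≈ 41316.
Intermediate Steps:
A(174) - J = 1/174 - 1*(-41316) = 1/174 + 41316 = 7188985/174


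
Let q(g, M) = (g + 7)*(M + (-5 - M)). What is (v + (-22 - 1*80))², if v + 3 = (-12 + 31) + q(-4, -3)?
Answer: 10201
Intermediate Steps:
q(g, M) = -35 - 5*g (q(g, M) = (7 + g)*(-5) = -35 - 5*g)
v = 1 (v = -3 + ((-12 + 31) + (-35 - 5*(-4))) = -3 + (19 + (-35 + 20)) = -3 + (19 - 15) = -3 + 4 = 1)
(v + (-22 - 1*80))² = (1 + (-22 - 1*80))² = (1 + (-22 - 80))² = (1 - 102)² = (-101)² = 10201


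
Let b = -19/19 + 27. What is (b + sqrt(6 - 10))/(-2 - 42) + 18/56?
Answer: -83/308 - I/22 ≈ -0.26948 - 0.045455*I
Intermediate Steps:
b = 26 (b = -19*1/19 + 27 = -1 + 27 = 26)
(b + sqrt(6 - 10))/(-2 - 42) + 18/56 = (26 + sqrt(6 - 10))/(-2 - 42) + 18/56 = (26 + sqrt(-4))/(-44) + 18*(1/56) = (26 + 2*I)*(-1/44) + 9/28 = (-13/22 - I/22) + 9/28 = -83/308 - I/22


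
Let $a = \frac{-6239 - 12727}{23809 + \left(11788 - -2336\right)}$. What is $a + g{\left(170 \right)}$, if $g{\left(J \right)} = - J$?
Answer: $- \frac{6467576}{37933} \approx -170.5$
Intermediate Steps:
$a = - \frac{18966}{37933}$ ($a = - \frac{18966}{23809 + \left(11788 + 2336\right)} = - \frac{18966}{23809 + 14124} = - \frac{18966}{37933} \approx -0.49999$)
$a + g{\left(170 \right)} = - \frac{18966}{37933} - 170 = - \frac{6467576}{37933}$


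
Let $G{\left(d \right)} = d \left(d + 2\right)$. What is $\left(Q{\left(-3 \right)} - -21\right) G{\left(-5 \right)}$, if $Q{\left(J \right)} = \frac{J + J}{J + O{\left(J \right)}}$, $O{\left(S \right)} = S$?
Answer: $330$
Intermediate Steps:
$Q{\left(J \right)} = 1$ ($Q{\left(J \right)} = \frac{J + J}{J + J} = \frac{2 J}{2 J} = 2 J \frac{1}{2 J} = 1$)
$G{\left(d \right)} = d \left(2 + d\right)$
$\left(Q{\left(-3 \right)} - -21\right) G{\left(-5 \right)} = \left(1 - -21\right) \left(- 5 \left(2 - 5\right)\right) = \left(1 + \left(-2 + 23\right)\right) \left(\left(-5\right) \left(-3\right)\right) = \left(1 + 21\right) 15 = 22 \cdot 15 = 330$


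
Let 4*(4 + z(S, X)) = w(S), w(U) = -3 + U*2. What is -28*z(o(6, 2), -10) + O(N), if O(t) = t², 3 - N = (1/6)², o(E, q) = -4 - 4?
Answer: 328969/1296 ≈ 253.83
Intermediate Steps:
o(E, q) = -8
w(U) = -3 + 2*U
z(S, X) = -19/4 + S/2 (z(S, X) = -4 + (-3 + 2*S)/4 = -4 + (-¾ + S/2) = -19/4 + S/2)
N = 107/36 (N = 3 - (1/6)² = 3 - (⅙)² = 3 - 1*1/36 = 3 - 1/36 = 107/36 ≈ 2.9722)
-28*z(o(6, 2), -10) + O(N) = -28*(-19/4 + (½)*(-8)) + (107/36)² = -28*(-19/4 - 4) + 11449/1296 = -28*(-35/4) + 11449/1296 = 245 + 11449/1296 = 328969/1296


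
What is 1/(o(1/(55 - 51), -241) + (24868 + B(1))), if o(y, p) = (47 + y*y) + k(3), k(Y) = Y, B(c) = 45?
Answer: 16/399409 ≈ 4.0059e-5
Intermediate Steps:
o(y, p) = 50 + y² (o(y, p) = (47 + y*y) + 3 = (47 + y²) + 3 = 50 + y²)
1/(o(1/(55 - 51), -241) + (24868 + B(1))) = 1/((50 + (1/(55 - 51))²) + (24868 + 45)) = 1/((50 + (1/4)²) + 24913) = 1/((50 + (¼)²) + 24913) = 1/((50 + 1/16) + 24913) = 1/(801/16 + 24913) = 1/(399409/16) = 16/399409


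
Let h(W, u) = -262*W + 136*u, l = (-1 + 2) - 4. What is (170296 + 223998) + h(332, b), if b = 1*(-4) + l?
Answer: 306358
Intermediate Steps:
l = -3 (l = 1 - 4 = -3)
b = -7 (b = 1*(-4) - 3 = -4 - 3 = -7)
(170296 + 223998) + h(332, b) = (170296 + 223998) + (-262*332 + 136*(-7)) = 394294 + (-86984 - 952) = 394294 - 87936 = 306358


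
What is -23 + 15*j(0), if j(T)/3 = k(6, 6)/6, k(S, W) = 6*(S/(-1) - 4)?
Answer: -473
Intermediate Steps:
k(S, W) = -24 - 6*S (k(S, W) = 6*(S*(-1) - 4) = 6*(-S - 4) = 6*(-4 - S) = -24 - 6*S)
j(T) = -30 (j(T) = 3*((-24 - 6*6)/6) = 3*((-24 - 36)*(⅙)) = 3*(-60*⅙) = 3*(-10) = -30)
-23 + 15*j(0) = -23 + 15*(-30) = -23 - 450 = -473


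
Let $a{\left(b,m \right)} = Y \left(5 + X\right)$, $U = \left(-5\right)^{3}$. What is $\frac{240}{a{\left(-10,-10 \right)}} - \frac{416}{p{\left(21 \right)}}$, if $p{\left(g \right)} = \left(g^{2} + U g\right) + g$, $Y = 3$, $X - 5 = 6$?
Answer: $\frac{11231}{2163} \approx 5.1923$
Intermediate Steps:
$X = 11$ ($X = 5 + 6 = 11$)
$U = -125$
$a{\left(b,m \right)} = 48$ ($a{\left(b,m \right)} = 3 \left(5 + 11\right) = 3 \cdot 16 = 48$)
$p{\left(g \right)} = g^{2} - 124 g$ ($p{\left(g \right)} = \left(g^{2} - 125 g\right) + g = g^{2} - 124 g$)
$\frac{240}{a{\left(-10,-10 \right)}} - \frac{416}{p{\left(21 \right)}} = \frac{240}{48} - \frac{416}{21 \left(-124 + 21\right)} = 240 \cdot \frac{1}{48} - \frac{416}{21 \left(-103\right)} = 5 - \frac{416}{-2163} = 5 - - \frac{416}{2163} = 5 + \frac{416}{2163} = \frac{11231}{2163}$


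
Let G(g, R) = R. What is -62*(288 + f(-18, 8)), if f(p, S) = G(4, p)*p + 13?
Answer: -38750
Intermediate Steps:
f(p, S) = 13 + p² (f(p, S) = p*p + 13 = p² + 13 = 13 + p²)
-62*(288 + f(-18, 8)) = -62*(288 + (13 + (-18)²)) = -62*(288 + (13 + 324)) = -62*(288 + 337) = -62*625 = -38750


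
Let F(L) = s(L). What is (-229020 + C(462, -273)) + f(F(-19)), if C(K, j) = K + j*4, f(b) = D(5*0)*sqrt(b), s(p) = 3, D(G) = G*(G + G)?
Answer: -229650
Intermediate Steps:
D(G) = 2*G**2 (D(G) = G*(2*G) = 2*G**2)
F(L) = 3
f(b) = 0 (f(b) = (2*(5*0)**2)*sqrt(b) = (2*0**2)*sqrt(b) = (2*0)*sqrt(b) = 0*sqrt(b) = 0)
C(K, j) = K + 4*j
(-229020 + C(462, -273)) + f(F(-19)) = (-229020 + (462 + 4*(-273))) + 0 = (-229020 + (462 - 1092)) + 0 = (-229020 - 630) + 0 = -229650 + 0 = -229650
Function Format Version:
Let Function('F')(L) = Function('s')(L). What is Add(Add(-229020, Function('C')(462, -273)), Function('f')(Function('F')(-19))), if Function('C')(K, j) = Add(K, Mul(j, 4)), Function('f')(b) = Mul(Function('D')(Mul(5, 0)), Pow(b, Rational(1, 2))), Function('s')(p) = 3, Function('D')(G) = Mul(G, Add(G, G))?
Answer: -229650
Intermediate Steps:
Function('D')(G) = Mul(2, Pow(G, 2)) (Function('D')(G) = Mul(G, Mul(2, G)) = Mul(2, Pow(G, 2)))
Function('F')(L) = 3
Function('f')(b) = 0 (Function('f')(b) = Mul(Mul(2, Pow(Mul(5, 0), 2)), Pow(b, Rational(1, 2))) = Mul(Mul(2, Pow(0, 2)), Pow(b, Rational(1, 2))) = Mul(Mul(2, 0), Pow(b, Rational(1, 2))) = Mul(0, Pow(b, Rational(1, 2))) = 0)
Function('C')(K, j) = Add(K, Mul(4, j))
Add(Add(-229020, Function('C')(462, -273)), Function('f')(Function('F')(-19))) = Add(Add(-229020, Add(462, Mul(4, -273))), 0) = Add(Add(-229020, Add(462, -1092)), 0) = Add(Add(-229020, -630), 0) = Add(-229650, 0) = -229650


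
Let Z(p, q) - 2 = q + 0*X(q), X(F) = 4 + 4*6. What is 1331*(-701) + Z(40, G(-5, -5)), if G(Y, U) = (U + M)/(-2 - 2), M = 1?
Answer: -933028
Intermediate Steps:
X(F) = 28 (X(F) = 4 + 24 = 28)
G(Y, U) = -1/4 - U/4 (G(Y, U) = (U + 1)/(-2 - 2) = (1 + U)/(-4) = (1 + U)*(-1/4) = -1/4 - U/4)
Z(p, q) = 2 + q (Z(p, q) = 2 + (q + 0*28) = 2 + (q + 0) = 2 + q)
1331*(-701) + Z(40, G(-5, -5)) = 1331*(-701) + (2 + (-1/4 - 1/4*(-5))) = -933031 + (2 + (-1/4 + 5/4)) = -933031 + (2 + 1) = -933031 + 3 = -933028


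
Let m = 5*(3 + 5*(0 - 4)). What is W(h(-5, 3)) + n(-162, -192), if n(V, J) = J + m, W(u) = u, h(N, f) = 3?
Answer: -274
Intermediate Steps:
m = -85 (m = 5*(3 + 5*(-4)) = 5*(3 - 20) = 5*(-17) = -85)
n(V, J) = -85 + J (n(V, J) = J - 85 = -85 + J)
W(h(-5, 3)) + n(-162, -192) = 3 + (-85 - 192) = 3 - 277 = -274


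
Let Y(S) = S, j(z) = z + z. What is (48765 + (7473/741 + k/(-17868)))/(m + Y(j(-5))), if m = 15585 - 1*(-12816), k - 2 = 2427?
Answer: 215263165165/125300725836 ≈ 1.7180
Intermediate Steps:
j(z) = 2*z
k = 2429 (k = 2 + 2427 = 2429)
m = 28401 (m = 15585 + 12816 = 28401)
(48765 + (7473/741 + k/(-17868)))/(m + Y(j(-5))) = (48765 + (7473/741 + 2429/(-17868)))/(28401 + 2*(-5)) = (48765 + (7473*(1/741) + 2429*(-1/17868)))/(28401 - 10) = (48765 + (2491/247 - 2429/17868))/28391 = (48765 + 43909225/4413396)*(1/28391) = (215263165165/4413396)*(1/28391) = 215263165165/125300725836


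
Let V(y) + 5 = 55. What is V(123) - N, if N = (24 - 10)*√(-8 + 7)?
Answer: 50 - 14*I ≈ 50.0 - 14.0*I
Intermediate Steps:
V(y) = 50 (V(y) = -5 + 55 = 50)
N = 14*I (N = 14*√(-1) = 14*I ≈ 14.0*I)
V(123) - N = 50 - 14*I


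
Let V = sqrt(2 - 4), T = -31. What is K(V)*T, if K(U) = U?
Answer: -31*I*sqrt(2) ≈ -43.841*I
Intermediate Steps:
V = I*sqrt(2) (V = sqrt(-2) = I*sqrt(2) ≈ 1.4142*I)
K(V)*T = (I*sqrt(2))*(-31) = -31*I*sqrt(2)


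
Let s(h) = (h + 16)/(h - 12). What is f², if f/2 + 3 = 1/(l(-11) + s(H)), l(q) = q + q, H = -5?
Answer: 5494336/148225 ≈ 37.068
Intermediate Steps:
s(h) = (16 + h)/(-12 + h)
l(q) = 2*q
f = -2344/385 (f = -6 + 2/(2*(-11) + (16 - 5)/(-12 - 5)) = -6 + 2/(-22 + 11/(-17)) = -6 + 2/(-22 - 1/17*11) = -6 + 2/(-22 - 11/17) = -6 + 2/(-385/17) = -6 + 2*(-17/385) = -6 - 34/385 = -2344/385 ≈ -6.0883)
f² = (-2344/385)² = 5494336/148225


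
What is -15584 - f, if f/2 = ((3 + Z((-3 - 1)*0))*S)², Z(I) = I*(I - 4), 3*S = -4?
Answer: -15616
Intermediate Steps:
S = -4/3 (S = (⅓)*(-4) = -4/3 ≈ -1.3333)
Z(I) = I*(-4 + I)
f = 32 (f = 2*((3 + ((-3 - 1)*0)*(-4 + (-3 - 1)*0))*(-4/3))² = 2*((3 + (-4*0)*(-4 - 4*0))*(-4/3))² = 2*((3 + 0*(-4 + 0))*(-4/3))² = 2*((3 + 0*(-4))*(-4/3))² = 2*((3 + 0)*(-4/3))² = 2*(3*(-4/3))² = 2*(-4)² = 2*16 = 32)
-15584 - f = -15584 - 1*32 = -15584 - 32 = -15616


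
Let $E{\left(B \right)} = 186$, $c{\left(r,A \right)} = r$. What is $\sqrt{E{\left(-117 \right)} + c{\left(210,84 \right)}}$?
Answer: $6 \sqrt{11} \approx 19.9$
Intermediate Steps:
$\sqrt{E{\left(-117 \right)} + c{\left(210,84 \right)}} = \sqrt{186 + 210} = \sqrt{396} = 6 \sqrt{11}$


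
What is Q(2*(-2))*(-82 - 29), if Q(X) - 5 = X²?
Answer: -2331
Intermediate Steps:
Q(X) = 5 + X²
Q(2*(-2))*(-82 - 29) = (5 + (2*(-2))²)*(-82 - 29) = (5 + (-4)²)*(-111) = (5 + 16)*(-111) = 21*(-111) = -2331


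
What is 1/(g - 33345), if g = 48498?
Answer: 1/15153 ≈ 6.5994e-5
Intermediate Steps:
1/(g - 33345) = 1/(48498 - 33345) = 1/15153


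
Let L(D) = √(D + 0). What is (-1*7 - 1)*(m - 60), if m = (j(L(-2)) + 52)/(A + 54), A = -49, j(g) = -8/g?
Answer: 1984/5 - 32*I*√2/5 ≈ 396.8 - 9.051*I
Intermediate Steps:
L(D) = √D
m = 52/5 + 4*I*√2/5 (m = (-8*(-I*√2/2) + 52)/(-49 + 54) = (-8*(-I*√2/2) + 52)/5 = (-(-4)*I*√2 + 52)*(⅕) = (4*I*√2 + 52)*(⅕) = (52 + 4*I*√2)*(⅕) = 52/5 + 4*I*√2/5 ≈ 10.4 + 1.1314*I)
(-1*7 - 1)*(m - 60) = (-1*7 - 1)*((52/5 + 4*I*√2/5) - 60) = (-7 - 1)*(-248/5 + 4*I*√2/5) = -8*(-248/5 + 4*I*√2/5) = 1984/5 - 32*I*√2/5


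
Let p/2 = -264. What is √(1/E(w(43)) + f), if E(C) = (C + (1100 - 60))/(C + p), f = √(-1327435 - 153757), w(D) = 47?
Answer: √(-522847 + 2363138*I*√370298)/1087 ≈ 24.664 + 24.673*I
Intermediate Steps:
p = -528 (p = 2*(-264) = -528)
f = 2*I*√370298 (f = √(-1481192) = 2*I*√370298 ≈ 1217.0*I)
E(C) = (1040 + C)/(-528 + C) (E(C) = (C + (1100 - 60))/(C - 528) = (C + 1040)/(-528 + C) = (1040 + C)/(-528 + C))
√(1/E(w(43)) + f) = √(1/((1040 + 47)/(-528 + 47)) + 2*I*√370298) = √(1/(1087/(-481)) + 2*I*√370298) = √(1/(-1/481*1087) + 2*I*√370298) = √(1/(-1087/481) + 2*I*√370298) = √(-481/1087 + 2*I*√370298)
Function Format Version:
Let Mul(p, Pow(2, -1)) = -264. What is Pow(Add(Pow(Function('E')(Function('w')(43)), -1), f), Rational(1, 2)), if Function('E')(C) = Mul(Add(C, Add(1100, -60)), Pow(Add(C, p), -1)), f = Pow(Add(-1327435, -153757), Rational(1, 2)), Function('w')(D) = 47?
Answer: Mul(Rational(1, 1087), Pow(Add(-522847, Mul(2363138, I, Pow(370298, Rational(1, 2)))), Rational(1, 2))) ≈ Add(24.664, Mul(24.673, I))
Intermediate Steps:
p = -528 (p = Mul(2, -264) = -528)
f = Mul(2, I, Pow(370298, Rational(1, 2))) (f = Pow(-1481192, Rational(1, 2)) = Mul(2, I, Pow(370298, Rational(1, 2))) ≈ Mul(1217.0, I))
Function('E')(C) = Mul(Pow(Add(-528, C), -1), Add(1040, C)) (Function('E')(C) = Mul(Add(C, Add(1100, -60)), Pow(Add(C, -528), -1)) = Mul(Add(C, 1040), Pow(Add(-528, C), -1)) = Mul(Add(1040, C), Pow(Add(-528, C), -1)) = Mul(Pow(Add(-528, C), -1), Add(1040, C)))
Pow(Add(Pow(Function('E')(Function('w')(43)), -1), f), Rational(1, 2)) = Pow(Add(Pow(Mul(Pow(Add(-528, 47), -1), Add(1040, 47)), -1), Mul(2, I, Pow(370298, Rational(1, 2)))), Rational(1, 2)) = Pow(Add(Pow(Mul(Pow(-481, -1), 1087), -1), Mul(2, I, Pow(370298, Rational(1, 2)))), Rational(1, 2)) = Pow(Add(Pow(Mul(Rational(-1, 481), 1087), -1), Mul(2, I, Pow(370298, Rational(1, 2)))), Rational(1, 2)) = Pow(Add(Pow(Rational(-1087, 481), -1), Mul(2, I, Pow(370298, Rational(1, 2)))), Rational(1, 2)) = Pow(Add(Rational(-481, 1087), Mul(2, I, Pow(370298, Rational(1, 2)))), Rational(1, 2))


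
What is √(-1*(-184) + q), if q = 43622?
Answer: 7*√894 ≈ 209.30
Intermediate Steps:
√(-1*(-184) + q) = √(-1*(-184) + 43622) = √(184 + 43622) = √43806 = 7*√894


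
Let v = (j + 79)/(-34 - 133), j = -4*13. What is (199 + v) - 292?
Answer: -15558/167 ≈ -93.162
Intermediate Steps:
j = -52
v = -27/167 (v = (-52 + 79)/(-34 - 133) = 27/(-167) = 27*(-1/167) = -27/167 ≈ -0.16168)
(199 + v) - 292 = (199 - 27/167) - 292 = 33206/167 - 292 = -15558/167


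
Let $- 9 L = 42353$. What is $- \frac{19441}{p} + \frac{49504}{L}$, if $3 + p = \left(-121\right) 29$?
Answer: $- \frac{741337759}{148743736} \approx -4.984$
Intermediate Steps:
$L = - \frac{42353}{9}$ ($L = \left(- \frac{1}{9}\right) 42353 = - \frac{42353}{9} \approx -4705.9$)
$p = -3512$ ($p = -3 - 3509 = -3512$)
$- \frac{19441}{p} + \frac{49504}{L} = - \frac{19441}{-3512} + \frac{49504}{- \frac{42353}{9}} = \left(-19441\right) \left(- \frac{1}{3512}\right) + 49504 \left(- \frac{9}{42353}\right) = \frac{19441}{3512} - \frac{445536}{42353} = - \frac{741337759}{148743736}$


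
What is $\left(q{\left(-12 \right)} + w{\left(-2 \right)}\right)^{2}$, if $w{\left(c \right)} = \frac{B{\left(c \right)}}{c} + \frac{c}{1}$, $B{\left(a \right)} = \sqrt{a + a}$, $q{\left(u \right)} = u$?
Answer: $\left(14 + i\right)^{2} \approx 195.0 + 28.0 i$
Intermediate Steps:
$B{\left(a \right)} = \sqrt{2} \sqrt{a}$ ($B{\left(a \right)} = \sqrt{2 a} = \sqrt{2} \sqrt{a}$)
$w{\left(c \right)} = c + \frac{\sqrt{2}}{\sqrt{c}}$ ($w{\left(c \right)} = \frac{\sqrt{2} \sqrt{c}}{c} + \frac{c}{1} = \frac{\sqrt{2}}{\sqrt{c}} + c 1 = \frac{\sqrt{2}}{\sqrt{c}} + c = c + \frac{\sqrt{2}}{\sqrt{c}}$)
$\left(q{\left(-12 \right)} + w{\left(-2 \right)}\right)^{2} = \left(-12 - \left(2 - \frac{\sqrt{2}}{i \sqrt{2}}\right)\right)^{2} = \left(-12 - \left(2 - \sqrt{2} \left(- \frac{i \sqrt{2}}{2}\right)\right)\right)^{2} = \left(-12 - \left(2 + i\right)\right)^{2} = \left(-14 - i\right)^{2}$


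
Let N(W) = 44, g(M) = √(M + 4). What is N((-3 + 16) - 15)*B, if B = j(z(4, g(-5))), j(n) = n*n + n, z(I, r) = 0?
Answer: 0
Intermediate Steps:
g(M) = √(4 + M)
j(n) = n + n² (j(n) = n² + n = n + n²)
B = 0 (B = 0*(1 + 0) = 0*1 = 0)
N((-3 + 16) - 15)*B = 44*0 = 0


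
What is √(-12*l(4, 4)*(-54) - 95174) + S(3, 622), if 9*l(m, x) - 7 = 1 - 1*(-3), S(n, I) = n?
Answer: 3 + I*√94382 ≈ 3.0 + 307.22*I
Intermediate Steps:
l(m, x) = 11/9 (l(m, x) = 7/9 + (1 - 1*(-3))/9 = 7/9 + (1 + 3)/9 = 7/9 + (⅑)*4 = 7/9 + 4/9 = 11/9)
√(-12*l(4, 4)*(-54) - 95174) + S(3, 622) = √(-12*11/9*(-54) - 95174) + 3 = √(-44/3*(-54) - 95174) + 3 = √(792 - 95174) + 3 = √(-94382) + 3 = I*√94382 + 3 = 3 + I*√94382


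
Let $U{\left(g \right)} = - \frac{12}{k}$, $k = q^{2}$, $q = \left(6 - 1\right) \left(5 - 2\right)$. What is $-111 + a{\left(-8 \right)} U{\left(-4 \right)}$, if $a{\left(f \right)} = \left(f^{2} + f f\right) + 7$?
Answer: $- \frac{591}{5} \approx -118.2$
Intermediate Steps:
$q = 15$ ($q = 5 \cdot 3 = 15$)
$k = 225$ ($k = 15^{2} = 225$)
$a{\left(f \right)} = 7 + 2 f^{2}$ ($a{\left(f \right)} = \left(f^{2} + f^{2}\right) + 7 = 2 f^{2} + 7 = 7 + 2 f^{2}$)
$U{\left(g \right)} = - \frac{4}{75}$ ($U{\left(g \right)} = - \frac{12}{225} = \left(-12\right) \frac{1}{225} = - \frac{4}{75}$)
$-111 + a{\left(-8 \right)} U{\left(-4 \right)} = -111 + \left(7 + 2 \left(-8\right)^{2}\right) \left(- \frac{4}{75}\right) = -111 + \left(7 + 2 \cdot 64\right) \left(- \frac{4}{75}\right) = -111 + \left(7 + 128\right) \left(- \frac{4}{75}\right) = -111 + 135 \left(- \frac{4}{75}\right) = -111 - \frac{36}{5} = - \frac{591}{5}$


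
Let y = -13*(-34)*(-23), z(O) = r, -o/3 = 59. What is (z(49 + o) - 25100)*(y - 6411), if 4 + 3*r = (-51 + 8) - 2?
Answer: 1249060373/3 ≈ 4.1635e+8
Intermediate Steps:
o = -177 (o = -3*59 = -177)
r = -49/3 (r = -4/3 + ((-51 + 8) - 2)/3 = -4/3 + (-43 - 2)/3 = -4/3 + (⅓)*(-45) = -4/3 - 15 = -49/3 ≈ -16.333)
z(O) = -49/3
y = -10166 (y = 442*(-23) = -10166)
(z(49 + o) - 25100)*(y - 6411) = (-49/3 - 25100)*(-10166 - 6411) = -75349/3*(-16577) = 1249060373/3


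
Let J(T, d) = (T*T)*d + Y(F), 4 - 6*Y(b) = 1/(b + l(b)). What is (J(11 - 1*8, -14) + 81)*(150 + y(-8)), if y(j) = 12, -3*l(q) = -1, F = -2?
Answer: -35829/5 ≈ -7165.8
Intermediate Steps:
l(q) = ⅓ (l(q) = -⅓*(-1) = ⅓)
Y(b) = ⅔ - 1/(6*(⅓ + b)) (Y(b) = ⅔ - 1/(6*(b + ⅓)) = ⅔ - 1/(6*(⅓ + b)))
J(T, d) = 23/30 + d*T² (J(T, d) = (T*T)*d + (1 + 12*(-2))/(6*(1 + 3*(-2))) = T²*d + (1 - 24)/(6*(1 - 6)) = d*T² + (⅙)*(-23)/(-5) = d*T² + (⅙)*(-⅕)*(-23) = d*T² + 23/30 = 23/30 + d*T²)
(J(11 - 1*8, -14) + 81)*(150 + y(-8)) = ((23/30 - 14*(11 - 1*8)²) + 81)*(150 + 12) = ((23/30 - 14*(11 - 8)²) + 81)*162 = ((23/30 - 14*3²) + 81)*162 = ((23/30 - 14*9) + 81)*162 = ((23/30 - 126) + 81)*162 = (-3757/30 + 81)*162 = -1327/30*162 = -35829/5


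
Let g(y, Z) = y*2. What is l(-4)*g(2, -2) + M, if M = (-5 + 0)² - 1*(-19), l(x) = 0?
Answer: 44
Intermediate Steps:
g(y, Z) = 2*y
M = 44 (M = (-5)² + 19 = 25 + 19 = 44)
l(-4)*g(2, -2) + M = 0*(2*2) + 44 = 0*4 + 44 = 0 + 44 = 44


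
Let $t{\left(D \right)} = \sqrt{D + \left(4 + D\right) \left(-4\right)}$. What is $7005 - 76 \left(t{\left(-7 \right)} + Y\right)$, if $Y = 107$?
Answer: $-1127 - 76 \sqrt{5} \approx -1296.9$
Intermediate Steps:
$t{\left(D \right)} = \sqrt{-16 - 3 D}$ ($t{\left(D \right)} = \sqrt{D - \left(16 + 4 D\right)} = \sqrt{-16 - 3 D}$)
$7005 - 76 \left(t{\left(-7 \right)} + Y\right) = 7005 - 76 \left(\sqrt{-16 - -21} + 107\right) = 7005 - 76 \left(\sqrt{-16 + 21} + 107\right) = 7005 - 76 \left(\sqrt{5} + 107\right) = 7005 - 76 \left(107 + \sqrt{5}\right) = 7005 - \left(8132 + 76 \sqrt{5}\right) = -1127 - 76 \sqrt{5}$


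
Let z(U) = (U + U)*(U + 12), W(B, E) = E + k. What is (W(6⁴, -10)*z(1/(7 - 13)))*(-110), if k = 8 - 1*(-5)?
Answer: 3905/3 ≈ 1301.7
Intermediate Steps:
k = 13 (k = 8 + 5 = 13)
W(B, E) = 13 + E (W(B, E) = E + 13 = 13 + E)
z(U) = 2*U*(12 + U) (z(U) = (2*U)*(12 + U) = 2*U*(12 + U))
(W(6⁴, -10)*z(1/(7 - 13)))*(-110) = ((13 - 10)*(2*(12 + 1/(7 - 13))/(7 - 13)))*(-110) = (3*(2*(12 + 1/(-6))/(-6)))*(-110) = (3*(2*(-⅙)*(12 - ⅙)))*(-110) = (3*(2*(-⅙)*(71/6)))*(-110) = (3*(-71/18))*(-110) = -71/6*(-110) = 3905/3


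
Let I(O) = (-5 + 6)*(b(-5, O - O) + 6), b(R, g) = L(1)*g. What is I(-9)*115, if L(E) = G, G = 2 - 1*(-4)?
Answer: 690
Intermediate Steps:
G = 6 (G = 2 + 4 = 6)
L(E) = 6
b(R, g) = 6*g
I(O) = 6 (I(O) = (-5 + 6)*(6*(O - O) + 6) = 1*(6*0 + 6) = 1*(0 + 6) = 1*6 = 6)
I(-9)*115 = 6*115 = 690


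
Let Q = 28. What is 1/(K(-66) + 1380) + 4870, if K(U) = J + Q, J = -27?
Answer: 6725471/1381 ≈ 4870.0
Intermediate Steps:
K(U) = 1 (K(U) = -27 + 28 = 1)
1/(K(-66) + 1380) + 4870 = 1/(1 + 1380) + 4870 = 1/1381 + 4870 = 6725471/1381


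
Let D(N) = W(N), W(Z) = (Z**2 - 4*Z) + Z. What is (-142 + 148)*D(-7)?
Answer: 420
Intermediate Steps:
W(Z) = Z**2 - 3*Z
D(N) = N*(-3 + N)
(-142 + 148)*D(-7) = (-142 + 148)*(-7*(-3 - 7)) = 6*(-7*(-10)) = 6*70 = 420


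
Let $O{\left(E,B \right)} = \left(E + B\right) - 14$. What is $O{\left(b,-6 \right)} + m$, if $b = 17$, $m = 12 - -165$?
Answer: $174$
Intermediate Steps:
$m = 177$ ($m = 12 + 165 = 177$)
$O{\left(E,B \right)} = -14 + B + E$ ($O{\left(E,B \right)} = \left(B + E\right) - 14 = -14 + B + E$)
$O{\left(b,-6 \right)} + m = \left(-14 - 6 + 17\right) + 177 = -3 + 177 = 174$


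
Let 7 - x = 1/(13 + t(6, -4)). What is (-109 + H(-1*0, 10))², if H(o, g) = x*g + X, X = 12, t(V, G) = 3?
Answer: 48841/64 ≈ 763.14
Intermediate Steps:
x = 111/16 (x = 7 - 1/(13 + 3) = 7 - 1/16 = 111/16 ≈ 6.9375)
H(o, g) = 12 + 111*g/16 (H(o, g) = 111*g/16 + 12 = 12 + 111*g/16)
(-109 + H(-1*0, 10))² = (-109 + (12 + (111/16)*10))² = (-109 + (12 + 555/8))² = (-109 + 651/8)² = (-221/8)² = 48841/64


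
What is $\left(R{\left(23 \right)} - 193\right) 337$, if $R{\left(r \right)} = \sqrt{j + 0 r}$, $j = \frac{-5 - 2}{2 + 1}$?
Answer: $-65041 + \frac{337 i \sqrt{21}}{3} \approx -65041.0 + 514.78 i$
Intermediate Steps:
$j = - \frac{7}{3} \approx -2.3333$
$R{\left(r \right)} = \frac{i \sqrt{21}}{3}$ ($R{\left(r \right)} = \sqrt{- \frac{7}{3} + 0 r} = \sqrt{- \frac{7}{3} + 0} = \sqrt{- \frac{7}{3}} = \frac{i \sqrt{21}}{3}$)
$\left(R{\left(23 \right)} - 193\right) 337 = \left(\frac{i \sqrt{21}}{3} - 193\right) 337 = \left(-193 + \frac{i \sqrt{21}}{3}\right) 337 = -65041 + \frac{337 i \sqrt{21}}{3}$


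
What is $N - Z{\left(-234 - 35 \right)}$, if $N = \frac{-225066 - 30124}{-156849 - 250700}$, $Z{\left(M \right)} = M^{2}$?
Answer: $- \frac{195300649}{2699} \approx -72360.0$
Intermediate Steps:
$N = \frac{1690}{2699}$ ($N = - \frac{255190}{-407549} = \left(-255190\right) \left(- \frac{1}{407549}\right) = \frac{1690}{2699} \approx 0.62616$)
$N - Z{\left(-234 - 35 \right)} = \frac{1690}{2699} - \left(-234 - 35\right)^{2} = \frac{1690}{2699} - \left(-269\right)^{2} = \frac{1690}{2699} - 72361 = - \frac{195300649}{2699}$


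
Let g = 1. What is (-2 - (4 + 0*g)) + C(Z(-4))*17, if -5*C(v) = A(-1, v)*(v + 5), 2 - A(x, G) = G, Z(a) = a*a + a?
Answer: 572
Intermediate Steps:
Z(a) = a + a² (Z(a) = a² + a = a + a²)
A(x, G) = 2 - G
C(v) = -(2 - v)*(5 + v)/5 (C(v) = -(2 - v)*(v + 5)/5 = -(2 - v)*(5 + v)/5)
(-2 - (4 + 0*g)) + C(Z(-4))*17 = (-2 - (4 + 0*1)) + ((-2 - 4*(1 - 4))*(5 - 4*(1 - 4))/5)*17 = (-2 - (4 + 0)) + ((-2 - 4*(-3))*(5 - 4*(-3))/5)*17 = (-2 - 1*4) + ((-2 + 12)*(5 + 12)/5)*17 = (-2 - 4) + ((⅕)*10*17)*17 = -6 + 34*17 = -6 + 578 = 572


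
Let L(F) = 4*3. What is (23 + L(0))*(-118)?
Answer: -4130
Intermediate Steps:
L(F) = 12
(23 + L(0))*(-118) = (23 + 12)*(-118) = 35*(-118) = -4130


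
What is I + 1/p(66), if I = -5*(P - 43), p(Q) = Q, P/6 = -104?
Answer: 220111/66 ≈ 3335.0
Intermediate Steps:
P = -624 (P = 6*(-104) = -624)
I = 3335 (I = -5*(-624 - 43) = -5*(-667) = 3335)
I + 1/p(66) = 3335 + 1/66 = 220111/66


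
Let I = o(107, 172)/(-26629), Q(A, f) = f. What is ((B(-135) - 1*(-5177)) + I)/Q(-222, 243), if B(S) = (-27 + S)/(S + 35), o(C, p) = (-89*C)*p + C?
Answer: 6976966049/323542350 ≈ 21.564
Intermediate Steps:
o(C, p) = C - 89*C*p (o(C, p) = -89*C*p + C = C - 89*C*p)
B(S) = (-27 + S)/(35 + S)
I = 1637849/26629 (I = (107*(1 - 89*172))/(-26629) = (107*(1 - 15308))*(-1/26629) = (107*(-15307))*(-1/26629) = -1637849*(-1/26629) = 1637849/26629 ≈ 61.506)
((B(-135) - 1*(-5177)) + I)/Q(-222, 243) = (((-27 - 135)/(35 - 135) - 1*(-5177)) + 1637849/26629)/243 = ((-162/(-100) + 5177) + 1637849/26629)*(1/243) = ((-1/100*(-162) + 5177) + 1637849/26629)*(1/243) = ((81/50 + 5177) + 1637849/26629)*(1/243) = (258931/50 + 1637849/26629)*(1/243) = (6976966049/1331450)*(1/243) = 6976966049/323542350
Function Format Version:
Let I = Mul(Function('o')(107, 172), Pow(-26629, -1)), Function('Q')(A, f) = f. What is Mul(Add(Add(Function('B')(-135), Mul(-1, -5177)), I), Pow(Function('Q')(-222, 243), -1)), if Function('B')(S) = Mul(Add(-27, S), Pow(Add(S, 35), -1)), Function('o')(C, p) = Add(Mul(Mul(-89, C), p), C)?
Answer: Rational(6976966049, 323542350) ≈ 21.564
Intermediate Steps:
Function('o')(C, p) = Add(C, Mul(-89, C, p)) (Function('o')(C, p) = Add(Mul(-89, C, p), C) = Add(C, Mul(-89, C, p)))
Function('B')(S) = Mul(Pow(Add(35, S), -1), Add(-27, S)) (Function('B')(S) = Mul(Add(-27, S), Pow(Add(35, S), -1)) = Mul(Pow(Add(35, S), -1), Add(-27, S)))
I = Rational(1637849, 26629) (I = Mul(Mul(107, Add(1, Mul(-89, 172))), Pow(-26629, -1)) = Mul(Mul(107, Add(1, -15308)), Rational(-1, 26629)) = Mul(Mul(107, -15307), Rational(-1, 26629)) = Mul(-1637849, Rational(-1, 26629)) = Rational(1637849, 26629) ≈ 61.506)
Mul(Add(Add(Function('B')(-135), Mul(-1, -5177)), I), Pow(Function('Q')(-222, 243), -1)) = Mul(Add(Add(Mul(Pow(Add(35, -135), -1), Add(-27, -135)), Mul(-1, -5177)), Rational(1637849, 26629)), Pow(243, -1)) = Mul(Add(Add(Mul(Pow(-100, -1), -162), 5177), Rational(1637849, 26629)), Rational(1, 243)) = Mul(Add(Add(Mul(Rational(-1, 100), -162), 5177), Rational(1637849, 26629)), Rational(1, 243)) = Mul(Add(Add(Rational(81, 50), 5177), Rational(1637849, 26629)), Rational(1, 243)) = Mul(Add(Rational(258931, 50), Rational(1637849, 26629)), Rational(1, 243)) = Mul(Rational(6976966049, 1331450), Rational(1, 243)) = Rational(6976966049, 323542350)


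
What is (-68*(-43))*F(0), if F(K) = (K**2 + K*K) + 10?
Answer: 29240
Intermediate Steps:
F(K) = 10 + 2*K**2 (F(K) = (K**2 + K**2) + 10 = 2*K**2 + 10 = 10 + 2*K**2)
(-68*(-43))*F(0) = (-68*(-43))*(10 + 2*0**2) = 2924*(10 + 2*0) = 2924*(10 + 0) = 2924*10 = 29240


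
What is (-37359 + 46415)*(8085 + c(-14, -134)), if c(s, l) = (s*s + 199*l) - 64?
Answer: -167074144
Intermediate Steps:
c(s, l) = -64 + s**2 + 199*l (c(s, l) = (s**2 + 199*l) - 64 = -64 + s**2 + 199*l)
(-37359 + 46415)*(8085 + c(-14, -134)) = (-37359 + 46415)*(8085 + (-64 + (-14)**2 + 199*(-134))) = 9056*(8085 + (-64 + 196 - 26666)) = 9056*(8085 - 26534) = 9056*(-18449) = -167074144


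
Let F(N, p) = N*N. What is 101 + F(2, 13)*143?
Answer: 673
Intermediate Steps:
F(N, p) = N**2
101 + F(2, 13)*143 = 101 + 2**2*143 = 101 + 4*143 = 101 + 572 = 673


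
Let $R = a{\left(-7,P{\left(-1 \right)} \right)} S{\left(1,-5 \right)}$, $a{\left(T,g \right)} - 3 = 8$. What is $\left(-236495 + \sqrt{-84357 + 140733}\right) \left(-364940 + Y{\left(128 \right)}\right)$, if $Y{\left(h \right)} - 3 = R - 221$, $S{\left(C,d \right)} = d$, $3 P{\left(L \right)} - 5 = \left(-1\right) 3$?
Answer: $86371048435 - 6573834 \sqrt{174} \approx 8.6284 \cdot 10^{10}$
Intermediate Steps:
$P{\left(L \right)} = \frac{2}{3}$ ($P{\left(L \right)} = \frac{5}{3} + \frac{\left(-1\right) 3}{3} = \frac{5}{3} + \frac{1}{3} \left(-3\right) = \frac{5}{3} - 1 = \frac{2}{3}$)
$a{\left(T,g \right)} = 11$ ($a{\left(T,g \right)} = 3 + 8 = 11$)
$R = -55$ ($R = 11 \left(-5\right) = -55$)
$Y{\left(h \right)} = -273$ ($Y{\left(h \right)} = 3 - 276 = -273$)
$\left(-236495 + \sqrt{-84357 + 140733}\right) \left(-364940 + Y{\left(128 \right)}\right) = \left(-236495 + \sqrt{-84357 + 140733}\right) \left(-364940 - 273\right) = \left(-236495 + \sqrt{56376}\right) \left(-365213\right) = \left(-236495 + 18 \sqrt{174}\right) \left(-365213\right) = 86371048435 - 6573834 \sqrt{174}$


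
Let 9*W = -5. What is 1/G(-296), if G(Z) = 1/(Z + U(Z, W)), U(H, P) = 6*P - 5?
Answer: -913/3 ≈ -304.33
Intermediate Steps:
W = -5/9 (W = (1/9)*(-5) = -5/9 ≈ -0.55556)
U(H, P) = -5 + 6*P
G(Z) = 1/(-25/3 + Z) (G(Z) = 1/(Z + (-5 + 6*(-5/9))) = 1/(Z + (-5 - 10/3)) = 1/(Z - 25/3) = 1/(-25/3 + Z))
1/G(-296) = 1/(3/(-25 + 3*(-296))) = 1/(3/(-25 - 888)) = 1/(3/(-913)) = 1/(3*(-1/913)) = 1/(-3/913) = -913/3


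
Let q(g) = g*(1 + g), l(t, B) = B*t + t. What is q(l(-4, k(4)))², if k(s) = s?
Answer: 144400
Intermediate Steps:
l(t, B) = t + B*t
q(l(-4, k(4)))² = ((-4*(1 + 4))*(1 - 4*(1 + 4)))² = ((-4*5)*(1 - 4*5))² = (-20*(1 - 20))² = (-20*(-19))² = 380² = 144400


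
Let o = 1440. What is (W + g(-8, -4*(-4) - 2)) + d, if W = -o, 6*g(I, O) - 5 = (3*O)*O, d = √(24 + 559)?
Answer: -8047/6 + √583 ≈ -1317.0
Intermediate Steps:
d = √583 ≈ 24.145
g(I, O) = ⅚ + O²/2 (g(I, O) = ⅚ + ((3*O)*O)/6 = ⅚ + (3*O²)/6 = ⅚ + O²/2)
W = -1440 (W = -1*1440 = -1440)
(W + g(-8, -4*(-4) - 2)) + d = (-1440 + (⅚ + (-4*(-4) - 2)²/2)) + √583 = (-1440 + (⅚ + (16 - 2)²/2)) + √583 = (-1440 + (⅚ + (½)*14²)) + √583 = (-1440 + (⅚ + (½)*196)) + √583 = (-1440 + (⅚ + 98)) + √583 = (-1440 + 593/6) + √583 = -8047/6 + √583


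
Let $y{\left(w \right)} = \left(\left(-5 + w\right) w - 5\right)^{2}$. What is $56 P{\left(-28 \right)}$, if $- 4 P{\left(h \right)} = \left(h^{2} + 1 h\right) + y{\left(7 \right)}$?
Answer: $-11718$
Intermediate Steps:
$y{\left(w \right)} = \left(-5 + w \left(-5 + w\right)\right)^{2}$ ($y{\left(w \right)} = \left(w \left(-5 + w\right) - 5\right)^{2} = \left(-5 + w \left(-5 + w\right)\right)^{2}$)
$P{\left(h \right)} = - \frac{81}{4} - \frac{h}{4} - \frac{h^{2}}{4}$ ($P{\left(h \right)} = - \frac{\left(h^{2} + 1 h\right) + \left(5 - 7^{2} + 5 \cdot 7\right)^{2}}{4} = - \frac{\left(h^{2} + h\right) + \left(5 - 49 + 35\right)^{2}}{4} = - \frac{\left(h + h^{2}\right) + \left(5 - 49 + 35\right)^{2}}{4} = - \frac{\left(h + h^{2}\right) + \left(-9\right)^{2}}{4} = - \frac{\left(h + h^{2}\right) + 81}{4} = - \frac{81 + h + h^{2}}{4} = - \frac{81}{4} - \frac{h}{4} - \frac{h^{2}}{4}$)
$56 P{\left(-28 \right)} = 56 \left(- \frac{81}{4} - -7 - \frac{\left(-28\right)^{2}}{4}\right) = 56 \left(- \frac{81}{4} + 7 - 196\right) = 56 \left(- \frac{837}{4}\right) = -11718$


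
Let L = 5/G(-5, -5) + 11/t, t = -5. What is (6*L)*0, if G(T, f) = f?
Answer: 0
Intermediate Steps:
L = -16/5 (L = 5/(-5) + 11/(-5) = 5*(-⅕) + 11*(-⅕) = -1 - 11/5 = -16/5 ≈ -3.2000)
(6*L)*0 = (6*(-16/5))*0 = -96/5*0 = 0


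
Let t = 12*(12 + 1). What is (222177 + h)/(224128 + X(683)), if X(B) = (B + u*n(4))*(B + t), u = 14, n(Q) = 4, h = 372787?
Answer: 594964/844149 ≈ 0.70481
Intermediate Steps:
t = 156 (t = 12*13 = 156)
X(B) = (56 + B)*(156 + B) (X(B) = (B + 14*4)*(B + 156) = (B + 56)*(156 + B) = (56 + B)*(156 + B))
(222177 + h)/(224128 + X(683)) = (222177 + 372787)/(224128 + (8736 + 683² + 212*683)) = 594964/(224128 + (8736 + 466489 + 144796)) = 594964/(224128 + 620021) = 594964/844149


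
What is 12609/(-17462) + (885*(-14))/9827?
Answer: -340262823/171599074 ≈ -1.9829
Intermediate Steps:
12609/(-17462) + (885*(-14))/9827 = 12609*(-1/17462) - 12390*1/9827 = -12609/17462 - 12390/9827 = -340262823/171599074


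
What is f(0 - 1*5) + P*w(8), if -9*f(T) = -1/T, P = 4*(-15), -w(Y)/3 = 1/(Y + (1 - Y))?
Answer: 8099/45 ≈ 179.98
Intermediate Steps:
w(Y) = -3 (w(Y) = -3/(Y + (1 - Y)) = -3/1 = -3*1 = -3)
P = -60
f(T) = 1/(9*T) (f(T) = -(-1)/(9*T) = 1/(9*T))
f(0 - 1*5) + P*w(8) = 1/(9*(0 - 1*5)) - 60*(-3) = 1/(9*(0 - 5)) + 180 = (1/9)/(-5) + 180 = (1/9)*(-1/5) + 180 = -1/45 + 180 = 8099/45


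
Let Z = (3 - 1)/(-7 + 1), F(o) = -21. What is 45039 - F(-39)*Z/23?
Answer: 1035890/23 ≈ 45039.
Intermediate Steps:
Z = -⅓ (Z = 2/(-6) = 2*(-⅙) = -⅓ ≈ -0.33333)
45039 - F(-39)*Z/23 = 45039 - (-21)*(-⅓/23) = 45039 - (-21)*(-⅓*1/23) = 45039 - (-21)*(-1)/69 = 45039 - 1*7/23 = 45039 - 7/23 = 1035890/23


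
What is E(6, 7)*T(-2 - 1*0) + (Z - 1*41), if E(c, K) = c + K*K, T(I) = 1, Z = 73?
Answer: 87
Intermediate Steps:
E(c, K) = c + K²
E(6, 7)*T(-2 - 1*0) + (Z - 1*41) = (6 + 7²)*1 + (73 - 1*41) = (6 + 49)*1 + (73 - 41) = 55*1 + 32 = 55 + 32 = 87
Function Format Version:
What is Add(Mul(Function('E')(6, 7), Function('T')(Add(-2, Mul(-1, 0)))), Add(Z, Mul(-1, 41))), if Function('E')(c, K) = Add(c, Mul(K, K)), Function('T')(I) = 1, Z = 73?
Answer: 87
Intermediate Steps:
Function('E')(c, K) = Add(c, Pow(K, 2))
Add(Mul(Function('E')(6, 7), Function('T')(Add(-2, Mul(-1, 0)))), Add(Z, Mul(-1, 41))) = Add(Mul(Add(6, Pow(7, 2)), 1), Add(73, Mul(-1, 41))) = Add(Mul(Add(6, 49), 1), Add(73, -41)) = Add(Mul(55, 1), 32) = Add(55, 32) = 87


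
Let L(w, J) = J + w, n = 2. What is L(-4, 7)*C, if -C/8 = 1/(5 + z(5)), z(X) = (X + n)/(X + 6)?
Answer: -132/31 ≈ -4.2581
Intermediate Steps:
z(X) = (2 + X)/(6 + X) (z(X) = (X + 2)/(X + 6) = (2 + X)/(6 + X))
C = -44/31 (C = -8/(5 + (2 + 5)/(6 + 5)) = -8/(5 + 7/11) = -8/62/11 = -8*11/62 = -44/31 ≈ -1.4194)
L(-4, 7)*C = (7 - 4)*(-44/31) = 3*(-44/31) = -132/31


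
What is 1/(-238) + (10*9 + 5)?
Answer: 22609/238 ≈ 94.996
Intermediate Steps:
1/(-238) + (10*9 + 5) = -1/238 + (90 + 5) = -1/238 + 95 = 22609/238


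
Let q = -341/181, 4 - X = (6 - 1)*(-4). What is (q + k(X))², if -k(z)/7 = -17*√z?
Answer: 11134400785/32761 - 162316*√6/181 ≈ 3.3767e+5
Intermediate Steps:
X = 24 (X = 4 - (6 - 1)*(-4) = 4 - 5*(-4) = 4 - 1*(-20) = 4 + 20 = 24)
k(z) = 119*√z (k(z) = -(-119)*√z = 119*√z)
q = -341/181 (q = -341*1/181 = -341/181 ≈ -1.8840)
(q + k(X))² = (-341/181 + 119*√24)² = (-341/181 + 119*(2*√6))² = (-341/181 + 238*√6)²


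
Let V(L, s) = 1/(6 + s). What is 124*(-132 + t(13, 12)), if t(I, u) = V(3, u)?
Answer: -147250/9 ≈ -16361.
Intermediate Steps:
t(I, u) = 1/(6 + u)
124*(-132 + t(13, 12)) = 124*(-132 + 1/(6 + 12)) = 124*(-132 + 1/18) = 124*(-2375/18) = -147250/9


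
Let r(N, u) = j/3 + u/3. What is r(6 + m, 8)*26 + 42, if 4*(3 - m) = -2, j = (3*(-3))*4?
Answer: -602/3 ≈ -200.67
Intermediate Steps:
j = -36 (j = -9*4 = -36)
m = 7/2 (m = 3 - 1/4*(-2) = 3 + 1/2 = 7/2 ≈ 3.5000)
r(N, u) = -12 + u/3 (r(N, u) = -36/3 + u/3 = -36*1/3 + u*(1/3) = -12 + u/3)
r(6 + m, 8)*26 + 42 = (-12 + (1/3)*8)*26 + 42 = (-12 + 8/3)*26 + 42 = -28/3*26 + 42 = -728/3 + 42 = -602/3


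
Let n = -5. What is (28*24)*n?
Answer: -3360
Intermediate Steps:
(28*24)*n = (28*24)*(-5) = 672*(-5) = -3360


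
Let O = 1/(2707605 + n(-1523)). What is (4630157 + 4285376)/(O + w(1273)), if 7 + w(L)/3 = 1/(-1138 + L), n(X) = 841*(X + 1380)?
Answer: -1038038984247870/2442450803 ≈ -4.2500e+5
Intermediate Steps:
n(X) = 1160580 + 841*X (n(X) = 841*(1380 + X) = 1160580 + 841*X)
w(L) = -21 + 3/(-1138 + L)
O = 1/2587342 (O = 1/(2707605 + (1160580 + 841*(-1523))) = 1/(2707605 + (1160580 - 1280843)) = 1/(2707605 - 120263) = 1/2587342 ≈ 3.8650e-7)
(4630157 + 4285376)/(O + w(1273)) = (4630157 + 4285376)/(1/2587342 + 3*(7967 - 7*1273)/(-1138 + 1273)) = 8915533/(1/2587342 + 3*(7967 - 8911)/135) = 8915533/(1/2587342 + 3*(1/135)*(-944)) = 8915533/(1/2587342 - 944/45) = 8915533/(-2442450803/116430390) = 8915533*(-116430390/2442450803) = -1038038984247870/2442450803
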